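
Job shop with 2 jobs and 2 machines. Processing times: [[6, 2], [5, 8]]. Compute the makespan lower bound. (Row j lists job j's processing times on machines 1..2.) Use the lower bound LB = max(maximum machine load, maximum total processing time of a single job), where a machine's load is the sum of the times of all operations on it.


Machine loads:
  Machine 1: 6 + 5 = 11
  Machine 2: 2 + 8 = 10
Max machine load = 11
Job totals:
  Job 1: 8
  Job 2: 13
Max job total = 13
Lower bound = max(11, 13) = 13

13


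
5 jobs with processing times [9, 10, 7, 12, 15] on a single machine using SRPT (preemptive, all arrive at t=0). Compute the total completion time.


Since all jobs arrive at t=0, SRPT equals SPT ordering.
SPT order: [7, 9, 10, 12, 15]
Completion times:
  Job 1: p=7, C=7
  Job 2: p=9, C=16
  Job 3: p=10, C=26
  Job 4: p=12, C=38
  Job 5: p=15, C=53
Total completion time = 7 + 16 + 26 + 38 + 53 = 140

140


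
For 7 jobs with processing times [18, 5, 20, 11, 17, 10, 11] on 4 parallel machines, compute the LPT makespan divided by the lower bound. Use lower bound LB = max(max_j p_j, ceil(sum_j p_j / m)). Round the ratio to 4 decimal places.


LPT order: [20, 18, 17, 11, 11, 10, 5]
Machine loads after assignment: [20, 23, 27, 22]
LPT makespan = 27
Lower bound = max(max_job, ceil(total/4)) = max(20, 23) = 23
Ratio = 27 / 23 = 1.1739

1.1739


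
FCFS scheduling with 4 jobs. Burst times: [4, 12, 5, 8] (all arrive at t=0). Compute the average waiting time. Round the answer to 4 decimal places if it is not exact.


FCFS order (as given): [4, 12, 5, 8]
Waiting times:
  Job 1: wait = 0
  Job 2: wait = 4
  Job 3: wait = 16
  Job 4: wait = 21
Sum of waiting times = 41
Average waiting time = 41/4 = 10.25

10.25


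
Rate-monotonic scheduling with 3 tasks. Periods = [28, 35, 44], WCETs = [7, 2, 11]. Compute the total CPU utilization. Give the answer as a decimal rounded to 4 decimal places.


Compute individual utilizations (exact fractions):
  Task 1: C/T = 7/28 = 1/4 (approx. 0.25)
  Task 2: C/T = 2/35 (approx. 0.0571)
  Task 3: C/T = 11/44 = 1/4 (approx. 0.25)
Total utilization U = 1/4 + 2/35 + 1/4 = 39/70
Rounded to 4 decimal places: U = 0.5571
RM (Liu & Layland) bound for 3 tasks = 0.779763; compare with U = 39/70 (approx. 0.557143)
U <= bound, so schedulable by RM sufficient condition.

0.5571


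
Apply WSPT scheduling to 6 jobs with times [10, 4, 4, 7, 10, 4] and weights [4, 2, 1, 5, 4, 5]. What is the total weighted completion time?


Compute p/w ratios and sort ascending (WSPT): [(4, 5), (7, 5), (4, 2), (10, 4), (10, 4), (4, 1)]
Compute weighted completion times:
  Job (p=4,w=5): C=4, w*C=5*4=20
  Job (p=7,w=5): C=11, w*C=5*11=55
  Job (p=4,w=2): C=15, w*C=2*15=30
  Job (p=10,w=4): C=25, w*C=4*25=100
  Job (p=10,w=4): C=35, w*C=4*35=140
  Job (p=4,w=1): C=39, w*C=1*39=39
Total weighted completion time = 384

384


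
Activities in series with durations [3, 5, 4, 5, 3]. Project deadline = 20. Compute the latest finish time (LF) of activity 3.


LF(activity 3) = deadline - sum of successor durations
Successors: activities 4 through 5 with durations [5, 3]
Sum of successor durations = 8
LF = 20 - 8 = 12

12


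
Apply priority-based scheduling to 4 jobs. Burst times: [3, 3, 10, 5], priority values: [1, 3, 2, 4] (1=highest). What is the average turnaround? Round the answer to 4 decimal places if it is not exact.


Sort by priority (ascending = highest first):
Order: [(1, 3), (2, 10), (3, 3), (4, 5)]
Completion times:
  Priority 1, burst=3, C=3
  Priority 2, burst=10, C=13
  Priority 3, burst=3, C=16
  Priority 4, burst=5, C=21
Average turnaround = 53/4 = 13.25

13.25


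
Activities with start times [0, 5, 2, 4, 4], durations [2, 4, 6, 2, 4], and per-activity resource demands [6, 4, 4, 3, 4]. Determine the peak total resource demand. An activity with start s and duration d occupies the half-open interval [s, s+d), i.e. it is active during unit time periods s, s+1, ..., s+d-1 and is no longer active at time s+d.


Each activity i is active on [start_i, start_i + duration_i).
Compute total resource usage per time slot:
  t=0: active resources = [6], total = 6
  t=1: active resources = [6], total = 6
  t=2: active resources = [4], total = 4
  t=3: active resources = [4], total = 4
  t=4: active resources = [4, 3, 4], total = 11
  t=5: active resources = [4, 4, 3, 4], total = 15
  t=6: active resources = [4, 4, 4], total = 12
  t=7: active resources = [4, 4, 4], total = 12
  t=8: active resources = [4], total = 4
Peak resource demand = 15

15


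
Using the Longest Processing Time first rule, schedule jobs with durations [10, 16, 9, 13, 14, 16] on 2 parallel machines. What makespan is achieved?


Sort jobs in decreasing order (LPT): [16, 16, 14, 13, 10, 9]
Assign each job to the least loaded machine:
  Machine 1: jobs [16, 14, 9], load = 39
  Machine 2: jobs [16, 13, 10], load = 39
Makespan = max load = 39

39


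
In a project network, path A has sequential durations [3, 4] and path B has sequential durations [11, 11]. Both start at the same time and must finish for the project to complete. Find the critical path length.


Path A total = 3 + 4 = 7
Path B total = 11 + 11 = 22
Critical path = longest path = max(7, 22) = 22

22


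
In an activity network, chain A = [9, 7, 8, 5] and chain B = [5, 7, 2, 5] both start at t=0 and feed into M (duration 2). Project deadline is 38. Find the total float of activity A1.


Forward pass: ES(A1) = sum of predecessors on chain A = 0
EF = ES + duration = 0 + 9 = 9
Backward pass: LF(M) = deadline = 38; LS(M) = 38 - 2 = 36
LF(A1) = LS(M) - sum(successors on chain A) = 36 - 20 = 16
LS = LF - duration = 16 - 9 = 7
Total float = LS - ES = 7 - 0 = 7

7


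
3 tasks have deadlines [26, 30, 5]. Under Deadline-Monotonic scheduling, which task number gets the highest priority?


Sort tasks by relative deadline (ascending):
  Task 3: deadline = 5
  Task 1: deadline = 26
  Task 2: deadline = 30
Priority order (highest first): [3, 1, 2]
Highest priority task = 3

3


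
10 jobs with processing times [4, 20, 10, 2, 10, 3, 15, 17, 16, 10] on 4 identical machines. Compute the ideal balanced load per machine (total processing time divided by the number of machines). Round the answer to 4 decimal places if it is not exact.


Total processing time = 4 + 20 + 10 + 2 + 10 + 3 + 15 + 17 + 16 + 10 = 107
Number of machines = 4
Ideal balanced load = 107 / 4 = 26.75

26.75


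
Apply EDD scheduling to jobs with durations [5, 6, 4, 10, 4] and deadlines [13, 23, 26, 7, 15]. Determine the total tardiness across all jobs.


Sort by due date (EDD order): [(10, 7), (5, 13), (4, 15), (6, 23), (4, 26)]
Compute completion times and tardiness:
  Job 1: p=10, d=7, C=10, tardiness=max(0,10-7)=3
  Job 2: p=5, d=13, C=15, tardiness=max(0,15-13)=2
  Job 3: p=4, d=15, C=19, tardiness=max(0,19-15)=4
  Job 4: p=6, d=23, C=25, tardiness=max(0,25-23)=2
  Job 5: p=4, d=26, C=29, tardiness=max(0,29-26)=3
Total tardiness = 14

14


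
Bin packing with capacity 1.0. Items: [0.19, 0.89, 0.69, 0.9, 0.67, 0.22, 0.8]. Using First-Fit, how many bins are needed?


Place items sequentially using First-Fit:
  Item 0.19 -> new Bin 1
  Item 0.89 -> new Bin 2
  Item 0.69 -> Bin 1 (now 0.88)
  Item 0.9 -> new Bin 3
  Item 0.67 -> new Bin 4
  Item 0.22 -> Bin 4 (now 0.89)
  Item 0.8 -> new Bin 5
Total bins used = 5

5


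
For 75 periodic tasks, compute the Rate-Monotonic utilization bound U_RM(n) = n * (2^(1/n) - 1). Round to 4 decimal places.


Compute 2^(1/75) = 1.0092848012
Subtract 1: 1.0092848012 - 1 = 0.0092848012
Multiply by n: 75 * 0.0092848012 = 0.6963600900
Round to 4 dp: 0.6964

0.6964


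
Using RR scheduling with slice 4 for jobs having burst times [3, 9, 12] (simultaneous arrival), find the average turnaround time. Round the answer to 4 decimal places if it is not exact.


Time quantum = 4
Execution trace:
  J1 runs 3 units, time = 3
  J2 runs 4 units, time = 7
  J3 runs 4 units, time = 11
  J2 runs 4 units, time = 15
  J3 runs 4 units, time = 19
  J2 runs 1 units, time = 20
  J3 runs 4 units, time = 24
Finish times: [3, 20, 24]
Average turnaround = 47/3 = 15.6667

15.6667


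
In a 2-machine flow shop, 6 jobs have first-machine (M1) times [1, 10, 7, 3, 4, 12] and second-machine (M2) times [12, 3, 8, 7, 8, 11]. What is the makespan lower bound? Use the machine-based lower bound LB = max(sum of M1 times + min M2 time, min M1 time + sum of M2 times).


LB1 = sum(M1 times) + min(M2 times) = 37 + 3 = 40
LB2 = min(M1 times) + sum(M2 times) = 1 + 49 = 50
Lower bound = max(LB1, LB2) = max(40, 50) = 50

50


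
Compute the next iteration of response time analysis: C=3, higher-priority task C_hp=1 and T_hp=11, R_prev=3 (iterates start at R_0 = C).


R_next = C + ceil(R_prev / T_hp) * C_hp
ceil(3 / 11) = ceil(0.2727) = 1
Interference = 1 * 1 = 1
R_next = 3 + 1 = 4

4


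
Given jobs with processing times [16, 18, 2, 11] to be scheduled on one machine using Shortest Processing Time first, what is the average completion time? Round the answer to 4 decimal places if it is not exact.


Sort jobs by processing time (SPT order): [2, 11, 16, 18]
Compute completion times sequentially:
  Job 1: processing = 2, completes at 2
  Job 2: processing = 11, completes at 13
  Job 3: processing = 16, completes at 29
  Job 4: processing = 18, completes at 47
Sum of completion times = 91
Average completion time = 91/4 = 22.75

22.75


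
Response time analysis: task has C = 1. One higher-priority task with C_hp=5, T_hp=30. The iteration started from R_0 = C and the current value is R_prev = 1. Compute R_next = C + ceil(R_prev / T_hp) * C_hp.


R_next = C + ceil(R_prev / T_hp) * C_hp
ceil(1 / 30) = ceil(0.0333) = 1
Interference = 1 * 5 = 5
R_next = 1 + 5 = 6

6


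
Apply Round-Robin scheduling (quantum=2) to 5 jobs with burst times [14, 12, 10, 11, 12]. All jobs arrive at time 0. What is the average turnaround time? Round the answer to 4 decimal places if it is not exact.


Time quantum = 2
Execution trace:
  J1 runs 2 units, time = 2
  J2 runs 2 units, time = 4
  J3 runs 2 units, time = 6
  J4 runs 2 units, time = 8
  J5 runs 2 units, time = 10
  J1 runs 2 units, time = 12
  J2 runs 2 units, time = 14
  J3 runs 2 units, time = 16
  J4 runs 2 units, time = 18
  J5 runs 2 units, time = 20
  J1 runs 2 units, time = 22
  J2 runs 2 units, time = 24
  J3 runs 2 units, time = 26
  J4 runs 2 units, time = 28
  J5 runs 2 units, time = 30
  J1 runs 2 units, time = 32
  J2 runs 2 units, time = 34
  J3 runs 2 units, time = 36
  J4 runs 2 units, time = 38
  J5 runs 2 units, time = 40
  J1 runs 2 units, time = 42
  J2 runs 2 units, time = 44
  J3 runs 2 units, time = 46
  J4 runs 2 units, time = 48
  J5 runs 2 units, time = 50
  J1 runs 2 units, time = 52
  J2 runs 2 units, time = 54
  J4 runs 1 units, time = 55
  J5 runs 2 units, time = 57
  J1 runs 2 units, time = 59
Finish times: [59, 54, 46, 55, 57]
Average turnaround = 271/5 = 54.2

54.2


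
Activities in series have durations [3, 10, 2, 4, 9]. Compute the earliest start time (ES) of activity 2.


Activity 2 starts after activities 1 through 1 complete.
Predecessor durations: [3]
ES = 3 = 3

3


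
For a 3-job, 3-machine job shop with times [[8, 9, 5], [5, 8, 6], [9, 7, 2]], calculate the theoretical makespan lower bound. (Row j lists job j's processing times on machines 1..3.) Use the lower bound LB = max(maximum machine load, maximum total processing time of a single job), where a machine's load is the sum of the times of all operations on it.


Machine loads:
  Machine 1: 8 + 5 + 9 = 22
  Machine 2: 9 + 8 + 7 = 24
  Machine 3: 5 + 6 + 2 = 13
Max machine load = 24
Job totals:
  Job 1: 22
  Job 2: 19
  Job 3: 18
Max job total = 22
Lower bound = max(24, 22) = 24

24


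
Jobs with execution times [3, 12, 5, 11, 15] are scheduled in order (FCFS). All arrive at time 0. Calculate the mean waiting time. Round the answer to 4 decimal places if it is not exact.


FCFS order (as given): [3, 12, 5, 11, 15]
Waiting times:
  Job 1: wait = 0
  Job 2: wait = 3
  Job 3: wait = 15
  Job 4: wait = 20
  Job 5: wait = 31
Sum of waiting times = 69
Average waiting time = 69/5 = 13.8

13.8


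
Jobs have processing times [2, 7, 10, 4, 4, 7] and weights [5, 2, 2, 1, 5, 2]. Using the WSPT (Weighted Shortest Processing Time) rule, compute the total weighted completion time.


Compute p/w ratios and sort ascending (WSPT): [(2, 5), (4, 5), (7, 2), (7, 2), (4, 1), (10, 2)]
Compute weighted completion times:
  Job (p=2,w=5): C=2, w*C=5*2=10
  Job (p=4,w=5): C=6, w*C=5*6=30
  Job (p=7,w=2): C=13, w*C=2*13=26
  Job (p=7,w=2): C=20, w*C=2*20=40
  Job (p=4,w=1): C=24, w*C=1*24=24
  Job (p=10,w=2): C=34, w*C=2*34=68
Total weighted completion time = 198

198


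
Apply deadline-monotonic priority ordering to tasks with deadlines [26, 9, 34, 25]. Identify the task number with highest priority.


Sort tasks by relative deadline (ascending):
  Task 2: deadline = 9
  Task 4: deadline = 25
  Task 1: deadline = 26
  Task 3: deadline = 34
Priority order (highest first): [2, 4, 1, 3]
Highest priority task = 2

2


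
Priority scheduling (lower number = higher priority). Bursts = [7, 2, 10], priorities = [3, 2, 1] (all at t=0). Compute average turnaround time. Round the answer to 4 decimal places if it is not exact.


Sort by priority (ascending = highest first):
Order: [(1, 10), (2, 2), (3, 7)]
Completion times:
  Priority 1, burst=10, C=10
  Priority 2, burst=2, C=12
  Priority 3, burst=7, C=19
Average turnaround = 41/3 = 13.6667

13.6667


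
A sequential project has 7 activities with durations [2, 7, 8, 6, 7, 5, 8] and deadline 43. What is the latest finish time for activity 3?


LF(activity 3) = deadline - sum of successor durations
Successors: activities 4 through 7 with durations [6, 7, 5, 8]
Sum of successor durations = 26
LF = 43 - 26 = 17

17


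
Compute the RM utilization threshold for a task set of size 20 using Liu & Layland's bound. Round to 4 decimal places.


Compute 2^(1/20) = 1.0352649238
Subtract 1: 1.0352649238 - 1 = 0.0352649238
Multiply by n: 20 * 0.0352649238 = 0.7052984760
Round to 4 dp: 0.7053

0.7053


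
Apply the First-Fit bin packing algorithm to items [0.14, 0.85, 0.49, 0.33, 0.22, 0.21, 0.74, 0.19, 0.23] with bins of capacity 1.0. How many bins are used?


Place items sequentially using First-Fit:
  Item 0.14 -> new Bin 1
  Item 0.85 -> Bin 1 (now 0.99)
  Item 0.49 -> new Bin 2
  Item 0.33 -> Bin 2 (now 0.82)
  Item 0.22 -> new Bin 3
  Item 0.21 -> Bin 3 (now 0.43)
  Item 0.74 -> new Bin 4
  Item 0.19 -> Bin 3 (now 0.62)
  Item 0.23 -> Bin 3 (now 0.85)
Total bins used = 4

4


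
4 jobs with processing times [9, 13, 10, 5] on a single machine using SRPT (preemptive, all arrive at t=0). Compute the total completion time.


Since all jobs arrive at t=0, SRPT equals SPT ordering.
SPT order: [5, 9, 10, 13]
Completion times:
  Job 1: p=5, C=5
  Job 2: p=9, C=14
  Job 3: p=10, C=24
  Job 4: p=13, C=37
Total completion time = 5 + 14 + 24 + 37 = 80

80


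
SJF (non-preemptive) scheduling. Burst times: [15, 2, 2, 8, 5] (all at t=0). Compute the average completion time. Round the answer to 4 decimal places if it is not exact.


SJF order (ascending): [2, 2, 5, 8, 15]
Completion times:
  Job 1: burst=2, C=2
  Job 2: burst=2, C=4
  Job 3: burst=5, C=9
  Job 4: burst=8, C=17
  Job 5: burst=15, C=32
Average completion = 64/5 = 12.8

12.8


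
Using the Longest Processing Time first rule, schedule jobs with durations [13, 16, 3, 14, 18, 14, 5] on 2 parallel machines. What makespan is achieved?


Sort jobs in decreasing order (LPT): [18, 16, 14, 14, 13, 5, 3]
Assign each job to the least loaded machine:
  Machine 1: jobs [18, 14, 5, 3], load = 40
  Machine 2: jobs [16, 14, 13], load = 43
Makespan = max load = 43

43


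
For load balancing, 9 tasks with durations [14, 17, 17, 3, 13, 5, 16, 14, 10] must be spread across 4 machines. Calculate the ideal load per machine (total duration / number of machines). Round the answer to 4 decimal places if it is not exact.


Total processing time = 14 + 17 + 17 + 3 + 13 + 5 + 16 + 14 + 10 = 109
Number of machines = 4
Ideal balanced load = 109 / 4 = 27.25

27.25


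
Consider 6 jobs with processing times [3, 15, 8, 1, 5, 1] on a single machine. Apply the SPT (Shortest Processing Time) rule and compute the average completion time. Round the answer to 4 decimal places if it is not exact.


Sort jobs by processing time (SPT order): [1, 1, 3, 5, 8, 15]
Compute completion times sequentially:
  Job 1: processing = 1, completes at 1
  Job 2: processing = 1, completes at 2
  Job 3: processing = 3, completes at 5
  Job 4: processing = 5, completes at 10
  Job 5: processing = 8, completes at 18
  Job 6: processing = 15, completes at 33
Sum of completion times = 69
Average completion time = 69/6 = 11.5

11.5


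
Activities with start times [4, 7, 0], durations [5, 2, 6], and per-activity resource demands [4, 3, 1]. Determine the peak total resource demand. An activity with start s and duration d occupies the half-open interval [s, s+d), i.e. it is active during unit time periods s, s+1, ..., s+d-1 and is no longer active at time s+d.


Each activity i is active on [start_i, start_i + duration_i).
Compute total resource usage per time slot:
  t=0: active resources = [1], total = 1
  t=1: active resources = [1], total = 1
  t=2: active resources = [1], total = 1
  t=3: active resources = [1], total = 1
  t=4: active resources = [4, 1], total = 5
  t=5: active resources = [4, 1], total = 5
  t=6: active resources = [4], total = 4
  t=7: active resources = [4, 3], total = 7
  t=8: active resources = [4, 3], total = 7
Peak resource demand = 7

7


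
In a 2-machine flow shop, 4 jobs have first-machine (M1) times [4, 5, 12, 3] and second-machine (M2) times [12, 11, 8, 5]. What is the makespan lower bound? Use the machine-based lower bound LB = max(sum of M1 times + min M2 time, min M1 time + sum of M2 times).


LB1 = sum(M1 times) + min(M2 times) = 24 + 5 = 29
LB2 = min(M1 times) + sum(M2 times) = 3 + 36 = 39
Lower bound = max(LB1, LB2) = max(29, 39) = 39

39


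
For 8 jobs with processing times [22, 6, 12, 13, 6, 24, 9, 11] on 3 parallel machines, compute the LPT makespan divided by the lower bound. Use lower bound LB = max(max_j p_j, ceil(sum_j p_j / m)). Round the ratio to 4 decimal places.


LPT order: [24, 22, 13, 12, 11, 9, 6, 6]
Machine loads after assignment: [33, 33, 37]
LPT makespan = 37
Lower bound = max(max_job, ceil(total/3)) = max(24, 35) = 35
Ratio = 37 / 35 = 1.0571

1.0571


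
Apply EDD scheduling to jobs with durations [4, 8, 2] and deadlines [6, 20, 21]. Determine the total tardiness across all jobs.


Sort by due date (EDD order): [(4, 6), (8, 20), (2, 21)]
Compute completion times and tardiness:
  Job 1: p=4, d=6, C=4, tardiness=max(0,4-6)=0
  Job 2: p=8, d=20, C=12, tardiness=max(0,12-20)=0
  Job 3: p=2, d=21, C=14, tardiness=max(0,14-21)=0
Total tardiness = 0

0


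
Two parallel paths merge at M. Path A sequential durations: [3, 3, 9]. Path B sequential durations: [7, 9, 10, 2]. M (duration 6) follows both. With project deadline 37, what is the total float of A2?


Forward pass: ES(A2) = sum of predecessors on chain A = 3
EF = ES + duration = 3 + 3 = 6
Backward pass: LF(M) = deadline = 37; LS(M) = 37 - 6 = 31
LF(A2) = LS(M) - sum(successors on chain A) = 31 - 9 = 22
LS = LF - duration = 22 - 3 = 19
Total float = LS - ES = 19 - 3 = 16

16


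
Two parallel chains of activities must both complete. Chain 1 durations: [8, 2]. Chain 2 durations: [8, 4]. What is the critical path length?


Path A total = 8 + 2 = 10
Path B total = 8 + 4 = 12
Critical path = longest path = max(10, 12) = 12

12


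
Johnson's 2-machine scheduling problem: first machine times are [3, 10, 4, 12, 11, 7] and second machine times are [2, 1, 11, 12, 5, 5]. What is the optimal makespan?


Apply Johnson's rule:
  Group 1 (a <= b): [(3, 4, 11), (4, 12, 12)]
  Group 2 (a > b): [(5, 11, 5), (6, 7, 5), (1, 3, 2), (2, 10, 1)]
Optimal job order: [3, 4, 5, 6, 1, 2]
Schedule:
  Job 3: M1 done at 4, M2 done at 15
  Job 4: M1 done at 16, M2 done at 28
  Job 5: M1 done at 27, M2 done at 33
  Job 6: M1 done at 34, M2 done at 39
  Job 1: M1 done at 37, M2 done at 41
  Job 2: M1 done at 47, M2 done at 48
Makespan = 48

48


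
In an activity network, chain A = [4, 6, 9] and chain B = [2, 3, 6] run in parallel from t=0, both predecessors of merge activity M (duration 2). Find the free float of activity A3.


ES(A3) = sum of predecessors on chain A = 10
EF(A3) = ES + duration = 10 + 9 = 19
Successor of A3 is M. ES(M) = max(sum(A), sum(B)) = max(19, 11) = 19
Free float = ES(successor) - EF(current) = 19 - 19 = 0

0


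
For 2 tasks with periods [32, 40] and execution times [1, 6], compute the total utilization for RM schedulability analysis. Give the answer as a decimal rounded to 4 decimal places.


Compute individual utilizations (exact fractions):
  Task 1: C/T = 1/32 (approx. 0.0313)
  Task 2: C/T = 6/40 = 3/20 (approx. 0.15)
Total utilization U = 1/32 + 3/20 = 29/160
Rounded to 4 decimal places: U = 0.1813
RM (Liu & Layland) bound for 2 tasks = 0.828427; compare with U = 29/160 (approx. 0.181250)
U <= bound, so schedulable by RM sufficient condition.

0.1813


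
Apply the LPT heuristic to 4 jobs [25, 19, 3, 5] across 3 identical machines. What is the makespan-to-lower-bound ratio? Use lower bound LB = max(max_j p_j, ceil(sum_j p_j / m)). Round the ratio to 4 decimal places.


LPT order: [25, 19, 5, 3]
Machine loads after assignment: [25, 19, 8]
LPT makespan = 25
Lower bound = max(max_job, ceil(total/3)) = max(25, 18) = 25
Ratio = 25 / 25 = 1.0

1.0


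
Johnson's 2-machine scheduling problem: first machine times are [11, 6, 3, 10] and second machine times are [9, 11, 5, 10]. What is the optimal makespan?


Apply Johnson's rule:
  Group 1 (a <= b): [(3, 3, 5), (2, 6, 11), (4, 10, 10)]
  Group 2 (a > b): [(1, 11, 9)]
Optimal job order: [3, 2, 4, 1]
Schedule:
  Job 3: M1 done at 3, M2 done at 8
  Job 2: M1 done at 9, M2 done at 20
  Job 4: M1 done at 19, M2 done at 30
  Job 1: M1 done at 30, M2 done at 39
Makespan = 39

39


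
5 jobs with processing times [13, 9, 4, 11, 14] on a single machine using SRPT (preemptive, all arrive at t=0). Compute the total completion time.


Since all jobs arrive at t=0, SRPT equals SPT ordering.
SPT order: [4, 9, 11, 13, 14]
Completion times:
  Job 1: p=4, C=4
  Job 2: p=9, C=13
  Job 3: p=11, C=24
  Job 4: p=13, C=37
  Job 5: p=14, C=51
Total completion time = 4 + 13 + 24 + 37 + 51 = 129

129


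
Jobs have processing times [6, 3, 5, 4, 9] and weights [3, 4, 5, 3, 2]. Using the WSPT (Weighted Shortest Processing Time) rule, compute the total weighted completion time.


Compute p/w ratios and sort ascending (WSPT): [(3, 4), (5, 5), (4, 3), (6, 3), (9, 2)]
Compute weighted completion times:
  Job (p=3,w=4): C=3, w*C=4*3=12
  Job (p=5,w=5): C=8, w*C=5*8=40
  Job (p=4,w=3): C=12, w*C=3*12=36
  Job (p=6,w=3): C=18, w*C=3*18=54
  Job (p=9,w=2): C=27, w*C=2*27=54
Total weighted completion time = 196

196


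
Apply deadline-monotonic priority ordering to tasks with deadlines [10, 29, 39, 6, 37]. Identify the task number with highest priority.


Sort tasks by relative deadline (ascending):
  Task 4: deadline = 6
  Task 1: deadline = 10
  Task 2: deadline = 29
  Task 5: deadline = 37
  Task 3: deadline = 39
Priority order (highest first): [4, 1, 2, 5, 3]
Highest priority task = 4

4


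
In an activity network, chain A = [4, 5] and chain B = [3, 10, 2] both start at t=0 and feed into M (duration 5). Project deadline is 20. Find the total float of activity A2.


Forward pass: ES(A2) = sum of predecessors on chain A = 4
EF = ES + duration = 4 + 5 = 9
Backward pass: LF(M) = deadline = 20; LS(M) = 20 - 5 = 15
LF(A2) = LS(M) - sum(successors on chain A) = 15 - 0 = 15
LS = LF - duration = 15 - 5 = 10
Total float = LS - ES = 10 - 4 = 6

6


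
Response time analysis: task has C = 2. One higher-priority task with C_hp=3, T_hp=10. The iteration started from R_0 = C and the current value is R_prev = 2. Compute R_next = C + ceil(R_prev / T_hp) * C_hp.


R_next = C + ceil(R_prev / T_hp) * C_hp
ceil(2 / 10) = ceil(0.2) = 1
Interference = 1 * 3 = 3
R_next = 2 + 3 = 5

5


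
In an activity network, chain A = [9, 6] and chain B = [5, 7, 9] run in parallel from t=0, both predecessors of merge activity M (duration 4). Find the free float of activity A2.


ES(A2) = sum of predecessors on chain A = 9
EF(A2) = ES + duration = 9 + 6 = 15
Successor of A2 is M. ES(M) = max(sum(A), sum(B)) = max(15, 21) = 21
Free float = ES(successor) - EF(current) = 21 - 15 = 6

6


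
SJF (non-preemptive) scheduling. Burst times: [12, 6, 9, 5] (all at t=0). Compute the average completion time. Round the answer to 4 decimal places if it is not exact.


SJF order (ascending): [5, 6, 9, 12]
Completion times:
  Job 1: burst=5, C=5
  Job 2: burst=6, C=11
  Job 3: burst=9, C=20
  Job 4: burst=12, C=32
Average completion = 68/4 = 17.0

17.0


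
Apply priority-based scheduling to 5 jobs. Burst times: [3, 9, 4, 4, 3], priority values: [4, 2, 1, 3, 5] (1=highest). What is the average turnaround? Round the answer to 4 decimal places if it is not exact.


Sort by priority (ascending = highest first):
Order: [(1, 4), (2, 9), (3, 4), (4, 3), (5, 3)]
Completion times:
  Priority 1, burst=4, C=4
  Priority 2, burst=9, C=13
  Priority 3, burst=4, C=17
  Priority 4, burst=3, C=20
  Priority 5, burst=3, C=23
Average turnaround = 77/5 = 15.4

15.4


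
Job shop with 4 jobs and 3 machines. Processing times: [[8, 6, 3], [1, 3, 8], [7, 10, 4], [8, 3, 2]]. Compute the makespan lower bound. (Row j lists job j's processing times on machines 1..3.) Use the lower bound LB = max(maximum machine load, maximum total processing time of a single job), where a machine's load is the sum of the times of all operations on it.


Machine loads:
  Machine 1: 8 + 1 + 7 + 8 = 24
  Machine 2: 6 + 3 + 10 + 3 = 22
  Machine 3: 3 + 8 + 4 + 2 = 17
Max machine load = 24
Job totals:
  Job 1: 17
  Job 2: 12
  Job 3: 21
  Job 4: 13
Max job total = 21
Lower bound = max(24, 21) = 24

24


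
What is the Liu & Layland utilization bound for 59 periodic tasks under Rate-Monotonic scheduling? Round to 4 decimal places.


Compute 2^(1/59) = 1.0118175391
Subtract 1: 1.0118175391 - 1 = 0.0118175391
Multiply by n: 59 * 0.0118175391 = 0.6972348069
Round to 4 dp: 0.6972

0.6972


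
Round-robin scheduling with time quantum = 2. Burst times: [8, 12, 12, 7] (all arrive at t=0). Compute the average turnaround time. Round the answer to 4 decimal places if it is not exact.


Time quantum = 2
Execution trace:
  J1 runs 2 units, time = 2
  J2 runs 2 units, time = 4
  J3 runs 2 units, time = 6
  J4 runs 2 units, time = 8
  J1 runs 2 units, time = 10
  J2 runs 2 units, time = 12
  J3 runs 2 units, time = 14
  J4 runs 2 units, time = 16
  J1 runs 2 units, time = 18
  J2 runs 2 units, time = 20
  J3 runs 2 units, time = 22
  J4 runs 2 units, time = 24
  J1 runs 2 units, time = 26
  J2 runs 2 units, time = 28
  J3 runs 2 units, time = 30
  J4 runs 1 units, time = 31
  J2 runs 2 units, time = 33
  J3 runs 2 units, time = 35
  J2 runs 2 units, time = 37
  J3 runs 2 units, time = 39
Finish times: [26, 37, 39, 31]
Average turnaround = 133/4 = 33.25

33.25


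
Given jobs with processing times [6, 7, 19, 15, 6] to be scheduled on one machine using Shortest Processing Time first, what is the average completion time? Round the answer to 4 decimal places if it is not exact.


Sort jobs by processing time (SPT order): [6, 6, 7, 15, 19]
Compute completion times sequentially:
  Job 1: processing = 6, completes at 6
  Job 2: processing = 6, completes at 12
  Job 3: processing = 7, completes at 19
  Job 4: processing = 15, completes at 34
  Job 5: processing = 19, completes at 53
Sum of completion times = 124
Average completion time = 124/5 = 24.8

24.8


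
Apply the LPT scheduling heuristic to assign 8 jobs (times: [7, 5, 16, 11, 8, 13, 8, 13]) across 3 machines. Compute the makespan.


Sort jobs in decreasing order (LPT): [16, 13, 13, 11, 8, 8, 7, 5]
Assign each job to the least loaded machine:
  Machine 1: jobs [16, 8, 5], load = 29
  Machine 2: jobs [13, 11], load = 24
  Machine 3: jobs [13, 8, 7], load = 28
Makespan = max load = 29

29


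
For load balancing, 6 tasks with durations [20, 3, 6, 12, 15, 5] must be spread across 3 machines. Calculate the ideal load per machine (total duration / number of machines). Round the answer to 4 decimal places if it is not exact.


Total processing time = 20 + 3 + 6 + 12 + 15 + 5 = 61
Number of machines = 3
Ideal balanced load = 61 / 3 = 20.3333

20.3333


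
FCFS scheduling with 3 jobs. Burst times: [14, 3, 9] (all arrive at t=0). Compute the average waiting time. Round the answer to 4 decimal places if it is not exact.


FCFS order (as given): [14, 3, 9]
Waiting times:
  Job 1: wait = 0
  Job 2: wait = 14
  Job 3: wait = 17
Sum of waiting times = 31
Average waiting time = 31/3 = 10.3333

10.3333


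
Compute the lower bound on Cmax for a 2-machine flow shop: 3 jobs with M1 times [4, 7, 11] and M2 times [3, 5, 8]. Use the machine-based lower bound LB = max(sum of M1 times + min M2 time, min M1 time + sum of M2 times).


LB1 = sum(M1 times) + min(M2 times) = 22 + 3 = 25
LB2 = min(M1 times) + sum(M2 times) = 4 + 16 = 20
Lower bound = max(LB1, LB2) = max(25, 20) = 25

25


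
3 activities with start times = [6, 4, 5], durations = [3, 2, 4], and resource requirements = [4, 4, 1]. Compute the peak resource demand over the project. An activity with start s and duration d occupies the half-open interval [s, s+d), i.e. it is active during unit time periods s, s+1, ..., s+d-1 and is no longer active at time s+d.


Each activity i is active on [start_i, start_i + duration_i).
Compute total resource usage per time slot:
  t=0: active resources = [], total = 0
  t=1: active resources = [], total = 0
  t=2: active resources = [], total = 0
  t=3: active resources = [], total = 0
  t=4: active resources = [4], total = 4
  t=5: active resources = [4, 1], total = 5
  t=6: active resources = [4, 1], total = 5
  t=7: active resources = [4, 1], total = 5
  t=8: active resources = [4, 1], total = 5
Peak resource demand = 5

5


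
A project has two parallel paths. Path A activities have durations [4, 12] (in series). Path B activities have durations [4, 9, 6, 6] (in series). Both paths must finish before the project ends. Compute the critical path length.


Path A total = 4 + 12 = 16
Path B total = 4 + 9 + 6 + 6 = 25
Critical path = longest path = max(16, 25) = 25

25


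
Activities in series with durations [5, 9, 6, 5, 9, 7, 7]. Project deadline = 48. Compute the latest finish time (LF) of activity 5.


LF(activity 5) = deadline - sum of successor durations
Successors: activities 6 through 7 with durations [7, 7]
Sum of successor durations = 14
LF = 48 - 14 = 34

34


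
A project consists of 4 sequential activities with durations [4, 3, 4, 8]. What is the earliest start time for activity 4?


Activity 4 starts after activities 1 through 3 complete.
Predecessor durations: [4, 3, 4]
ES = 4 + 3 + 4 = 11

11


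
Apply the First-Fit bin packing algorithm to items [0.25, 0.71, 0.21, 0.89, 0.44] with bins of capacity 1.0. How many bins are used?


Place items sequentially using First-Fit:
  Item 0.25 -> new Bin 1
  Item 0.71 -> Bin 1 (now 0.96)
  Item 0.21 -> new Bin 2
  Item 0.89 -> new Bin 3
  Item 0.44 -> Bin 2 (now 0.65)
Total bins used = 3

3


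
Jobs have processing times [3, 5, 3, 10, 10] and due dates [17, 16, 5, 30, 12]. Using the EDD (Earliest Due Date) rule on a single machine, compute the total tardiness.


Sort by due date (EDD order): [(3, 5), (10, 12), (5, 16), (3, 17), (10, 30)]
Compute completion times and tardiness:
  Job 1: p=3, d=5, C=3, tardiness=max(0,3-5)=0
  Job 2: p=10, d=12, C=13, tardiness=max(0,13-12)=1
  Job 3: p=5, d=16, C=18, tardiness=max(0,18-16)=2
  Job 4: p=3, d=17, C=21, tardiness=max(0,21-17)=4
  Job 5: p=10, d=30, C=31, tardiness=max(0,31-30)=1
Total tardiness = 8

8


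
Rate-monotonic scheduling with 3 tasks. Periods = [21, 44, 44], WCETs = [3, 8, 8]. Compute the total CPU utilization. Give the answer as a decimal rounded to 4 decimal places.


Compute individual utilizations (exact fractions):
  Task 1: C/T = 3/21 = 1/7 (approx. 0.1429)
  Task 2: C/T = 8/44 = 2/11 (approx. 0.1818)
  Task 3: C/T = 8/44 = 2/11 (approx. 0.1818)
Total utilization U = 1/7 + 2/11 + 2/11 = 39/77
Rounded to 4 decimal places: U = 0.5065
RM (Liu & Layland) bound for 3 tasks = 0.779763; compare with U = 39/77 (approx. 0.506494)
U <= bound, so schedulable by RM sufficient condition.

0.5065


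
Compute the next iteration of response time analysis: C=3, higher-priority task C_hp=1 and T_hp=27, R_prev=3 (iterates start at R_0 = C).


R_next = C + ceil(R_prev / T_hp) * C_hp
ceil(3 / 27) = ceil(0.1111) = 1
Interference = 1 * 1 = 1
R_next = 3 + 1 = 4

4


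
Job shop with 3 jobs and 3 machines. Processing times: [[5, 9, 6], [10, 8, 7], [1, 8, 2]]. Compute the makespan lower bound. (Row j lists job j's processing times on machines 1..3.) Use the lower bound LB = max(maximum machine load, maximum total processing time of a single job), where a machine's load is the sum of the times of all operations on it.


Machine loads:
  Machine 1: 5 + 10 + 1 = 16
  Machine 2: 9 + 8 + 8 = 25
  Machine 3: 6 + 7 + 2 = 15
Max machine load = 25
Job totals:
  Job 1: 20
  Job 2: 25
  Job 3: 11
Max job total = 25
Lower bound = max(25, 25) = 25

25


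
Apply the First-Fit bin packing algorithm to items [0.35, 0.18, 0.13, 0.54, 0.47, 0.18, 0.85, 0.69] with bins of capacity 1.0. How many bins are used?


Place items sequentially using First-Fit:
  Item 0.35 -> new Bin 1
  Item 0.18 -> Bin 1 (now 0.53)
  Item 0.13 -> Bin 1 (now 0.66)
  Item 0.54 -> new Bin 2
  Item 0.47 -> new Bin 3
  Item 0.18 -> Bin 1 (now 0.84)
  Item 0.85 -> new Bin 4
  Item 0.69 -> new Bin 5
Total bins used = 5

5


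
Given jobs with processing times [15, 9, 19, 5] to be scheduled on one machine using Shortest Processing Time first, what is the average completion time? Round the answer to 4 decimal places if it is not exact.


Sort jobs by processing time (SPT order): [5, 9, 15, 19]
Compute completion times sequentially:
  Job 1: processing = 5, completes at 5
  Job 2: processing = 9, completes at 14
  Job 3: processing = 15, completes at 29
  Job 4: processing = 19, completes at 48
Sum of completion times = 96
Average completion time = 96/4 = 24.0

24.0


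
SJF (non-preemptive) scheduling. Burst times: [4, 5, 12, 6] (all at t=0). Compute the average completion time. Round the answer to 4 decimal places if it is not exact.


SJF order (ascending): [4, 5, 6, 12]
Completion times:
  Job 1: burst=4, C=4
  Job 2: burst=5, C=9
  Job 3: burst=6, C=15
  Job 4: burst=12, C=27
Average completion = 55/4 = 13.75

13.75


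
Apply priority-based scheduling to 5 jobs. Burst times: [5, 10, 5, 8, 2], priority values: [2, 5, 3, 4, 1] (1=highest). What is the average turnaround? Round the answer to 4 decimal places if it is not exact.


Sort by priority (ascending = highest first):
Order: [(1, 2), (2, 5), (3, 5), (4, 8), (5, 10)]
Completion times:
  Priority 1, burst=2, C=2
  Priority 2, burst=5, C=7
  Priority 3, burst=5, C=12
  Priority 4, burst=8, C=20
  Priority 5, burst=10, C=30
Average turnaround = 71/5 = 14.2

14.2


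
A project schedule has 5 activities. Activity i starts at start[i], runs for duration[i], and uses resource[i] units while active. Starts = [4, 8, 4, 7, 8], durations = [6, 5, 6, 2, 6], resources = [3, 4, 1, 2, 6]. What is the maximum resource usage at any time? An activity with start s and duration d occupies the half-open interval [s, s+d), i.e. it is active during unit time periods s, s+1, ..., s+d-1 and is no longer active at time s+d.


Each activity i is active on [start_i, start_i + duration_i).
Compute total resource usage per time slot:
  t=0: active resources = [], total = 0
  t=1: active resources = [], total = 0
  t=2: active resources = [], total = 0
  t=3: active resources = [], total = 0
  t=4: active resources = [3, 1], total = 4
  t=5: active resources = [3, 1], total = 4
  t=6: active resources = [3, 1], total = 4
  t=7: active resources = [3, 1, 2], total = 6
  t=8: active resources = [3, 4, 1, 2, 6], total = 16
  t=9: active resources = [3, 4, 1, 6], total = 14
  t=10: active resources = [4, 6], total = 10
  t=11: active resources = [4, 6], total = 10
  t=12: active resources = [4, 6], total = 10
  t=13: active resources = [6], total = 6
Peak resource demand = 16

16


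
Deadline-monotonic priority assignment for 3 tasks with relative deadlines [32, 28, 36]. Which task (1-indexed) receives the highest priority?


Sort tasks by relative deadline (ascending):
  Task 2: deadline = 28
  Task 1: deadline = 32
  Task 3: deadline = 36
Priority order (highest first): [2, 1, 3]
Highest priority task = 2

2


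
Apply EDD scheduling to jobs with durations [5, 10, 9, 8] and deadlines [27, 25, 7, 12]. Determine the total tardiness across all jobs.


Sort by due date (EDD order): [(9, 7), (8, 12), (10, 25), (5, 27)]
Compute completion times and tardiness:
  Job 1: p=9, d=7, C=9, tardiness=max(0,9-7)=2
  Job 2: p=8, d=12, C=17, tardiness=max(0,17-12)=5
  Job 3: p=10, d=25, C=27, tardiness=max(0,27-25)=2
  Job 4: p=5, d=27, C=32, tardiness=max(0,32-27)=5
Total tardiness = 14

14


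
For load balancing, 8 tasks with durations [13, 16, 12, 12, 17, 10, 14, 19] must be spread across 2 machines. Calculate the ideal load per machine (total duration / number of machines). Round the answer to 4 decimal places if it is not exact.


Total processing time = 13 + 16 + 12 + 12 + 17 + 10 + 14 + 19 = 113
Number of machines = 2
Ideal balanced load = 113 / 2 = 56.5

56.5


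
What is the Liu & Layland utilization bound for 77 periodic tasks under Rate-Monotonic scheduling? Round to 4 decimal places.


Compute 2^(1/77) = 1.0090425505
Subtract 1: 1.0090425505 - 1 = 0.0090425505
Multiply by n: 77 * 0.0090425505 = 0.6962763885
Round to 4 dp: 0.6963

0.6963


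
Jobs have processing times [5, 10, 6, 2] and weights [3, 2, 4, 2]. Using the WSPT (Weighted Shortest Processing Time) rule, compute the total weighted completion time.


Compute p/w ratios and sort ascending (WSPT): [(2, 2), (6, 4), (5, 3), (10, 2)]
Compute weighted completion times:
  Job (p=2,w=2): C=2, w*C=2*2=4
  Job (p=6,w=4): C=8, w*C=4*8=32
  Job (p=5,w=3): C=13, w*C=3*13=39
  Job (p=10,w=2): C=23, w*C=2*23=46
Total weighted completion time = 121

121


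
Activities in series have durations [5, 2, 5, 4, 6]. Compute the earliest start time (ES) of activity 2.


Activity 2 starts after activities 1 through 1 complete.
Predecessor durations: [5]
ES = 5 = 5

5


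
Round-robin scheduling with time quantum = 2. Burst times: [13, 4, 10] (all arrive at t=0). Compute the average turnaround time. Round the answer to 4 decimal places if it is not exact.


Time quantum = 2
Execution trace:
  J1 runs 2 units, time = 2
  J2 runs 2 units, time = 4
  J3 runs 2 units, time = 6
  J1 runs 2 units, time = 8
  J2 runs 2 units, time = 10
  J3 runs 2 units, time = 12
  J1 runs 2 units, time = 14
  J3 runs 2 units, time = 16
  J1 runs 2 units, time = 18
  J3 runs 2 units, time = 20
  J1 runs 2 units, time = 22
  J3 runs 2 units, time = 24
  J1 runs 2 units, time = 26
  J1 runs 1 units, time = 27
Finish times: [27, 10, 24]
Average turnaround = 61/3 = 20.3333

20.3333


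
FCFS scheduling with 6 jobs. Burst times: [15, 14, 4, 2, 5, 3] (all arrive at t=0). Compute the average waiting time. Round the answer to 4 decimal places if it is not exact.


FCFS order (as given): [15, 14, 4, 2, 5, 3]
Waiting times:
  Job 1: wait = 0
  Job 2: wait = 15
  Job 3: wait = 29
  Job 4: wait = 33
  Job 5: wait = 35
  Job 6: wait = 40
Sum of waiting times = 152
Average waiting time = 152/6 = 25.3333

25.3333


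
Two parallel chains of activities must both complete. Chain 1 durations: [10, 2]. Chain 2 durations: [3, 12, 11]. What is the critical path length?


Path A total = 10 + 2 = 12
Path B total = 3 + 12 + 11 = 26
Critical path = longest path = max(12, 26) = 26

26
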